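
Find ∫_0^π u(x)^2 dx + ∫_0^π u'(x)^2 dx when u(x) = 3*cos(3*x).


||u||_{H^1(0,π)}^2 = 45*π

u'(x) = -9*sin(3*x).
Expand u² and (u')² and integrate term by term on (0, π), using: for integers n ≥ 1, ∫_0^π sin²(nx) dx = ∫_0^π cos²(nx) dx = π/2; for n ≠ n', ∫_0^π sin(nx)sin(n'x) dx = ∫_0^π cos(nx)cos(n'x) dx = 0; and by product-to-sum, ∫_0^π sin(nx)cos(n'x) dx = ½∫_0^π [sin((n+n')x) + sin((n−n')x)] dx, which is 0 when n+n' is even and 2n/(n²−n'²) when n+n' is odd (it need not vanish on (0, π)).
  u² squared terms: (3)²·∫cos(3x)² dx = 9·π/2 = 9*π/2.
  So ∫_0^π u² dx = 9*π/2.
  (u')² squared terms: (-9)²·∫sin(3x)² dx = 81·π/2 = 81*π/2.
  So ∫_0^π (u')² dx = 81*π/2.
||u||_{H^1}^2 = (9*π/2) + (81*π/2) = 45*π.


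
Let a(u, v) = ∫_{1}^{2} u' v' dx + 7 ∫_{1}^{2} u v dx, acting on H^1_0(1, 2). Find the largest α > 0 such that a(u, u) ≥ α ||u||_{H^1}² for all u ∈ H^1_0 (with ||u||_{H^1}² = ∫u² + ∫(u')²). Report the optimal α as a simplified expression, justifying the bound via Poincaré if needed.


α = 1

Coercivity of a(·,·) on H^1_0(1, 2) means a(u, u) ≥ α ||u||_{H^1}² for every u ∈ H^1_0.
The interval has length L = 1, and Poincaré/coercivity depend only on L. Here a(u, u) = ∫(u')² + (7)·∫u².
Here c = 7 ≥ 1, so a(u,u) = ∫(u')² + c∫u² ≥ ∫(u')² + ∫u² = ||u||_{H^1}², i.e. α = 1 works. No larger α is possible: a(u,u) ≥ α||u||_{H^1}² means (1−α)∫(u')² ≥ (α−c)∫u², and for the modes u_n = sin(nπ(x−x₀)/L) (x₀ the left endpoint) one has ∫u_n²/∫(u_n')² = (L/(nπ))² → 0, so a(u_n,u_n)/||u_n||_{H^1}² → 1. Hence the optimal constant is α = 1.
Therefore α = 1.


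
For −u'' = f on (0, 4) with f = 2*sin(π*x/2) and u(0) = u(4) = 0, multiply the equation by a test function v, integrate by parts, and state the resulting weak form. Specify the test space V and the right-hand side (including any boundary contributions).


V = H^1_0(0, 4) (so v(0) = v(4) = 0); weak form: ∫_0^4 u'v' dx = ∫_0^4 (2*sin(π*x/2)) v dx for all v ∈ V.

Multiply both sides by a test function v and integrate from 0 to 4:
  ∫_0^4 −u''(x) v(x) dx = ∫_0^4 f(x) v(x) dx.
Integrate the LHS by parts once:
  ∫_0^4 −u'' v dx = −[u'(x) v(x)]_0^4 + ∫_0^4 u'(x) v'(x) dx.
Thus ∫_0^4 u'(x) v'(x) dx = ∫_0^4 f(x) v(x) dx + [u'(x) v(x)]_0^4.
Choose V so that boundary terms are either known or forced to vanish.
u is Dirichlet: u(0) = u(4) = 0. Let V = H^1_0(0, 4); then v(0) = v(4) = 0, and [u' v]_0^4 = 0.
Weak formulation: find u (satisfying any essential BC) such that ∫_0^4 u'(x) v'(x) dx = ∫_0^4 f v dx for all v ∈ V.
Substituting f(x) = 2*sin(π*x/2), the right-hand side is ∫_0^4 (2*sin(π*x/2)) v dx.


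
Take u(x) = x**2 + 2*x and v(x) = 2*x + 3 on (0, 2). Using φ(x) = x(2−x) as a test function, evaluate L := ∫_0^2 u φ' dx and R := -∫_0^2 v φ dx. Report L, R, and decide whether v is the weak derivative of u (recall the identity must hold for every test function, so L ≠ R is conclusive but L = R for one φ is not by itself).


LHS = -16/3, RHS = -20/3. No, v is not the weak derivative of u.

u(x) = x**2 + 2*x, classical derivative u'(x) = 2*x + 2.
φ(x) = x(2−x), so φ'(x) = 2 - 2*x.
Note φ(0) = φ(2) = 0, so the boundary term u·φ vanishes.
LHS = ∫_0^2 u(x) φ'(x) dx = ∫_0^2 (-2*x^3 - 2*x^2 + 4*x) dx. Term by term:
  ∫_0^2 -2*x^3 dx = -8;  ∫_0^2 -2*x^2 dx = -16/3;  ∫_0^2 4*x dx = 8.
Sum: -8 − 16/3 + 8 = -16/3.
So LHS = -16/3.
∫_0^2 v(x) φ(x) dx = ∫_0^2 (-2*x^3 + x^2 + 6*x) dx. Term by term:
  ∫_0^2 -2*x^3 dx = -8;  ∫_0^2 x^2 dx = 8/3;  ∫_0^2 6*x dx = 12.
Sum: -8 + 8/3 + 12 = 20/3.
So RHS = -∫_0^2 v(x) φ(x) dx = -20/3.
LHS − RHS = 4/3 ≠ 0, so the identity fails.
(For a valid weak derivative the identity must hold for EVERY test function, in particular this one. The failure shows v is NOT the weak derivative of u.)
Correct weak derivative would be u'(x) = 2*x + 2.


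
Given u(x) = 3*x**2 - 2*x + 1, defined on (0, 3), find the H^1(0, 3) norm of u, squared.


||u||_{H^1}^2 = 2487/5

The H^1 norm (squared) on an interval (0, L) is
  ||u||_{H^1}^2 = ∫_0^L u(x)^2 dx + ∫_0^L u'(x)^2 dx.
Compute u'(x) = 6*x - 2.
Then u(x)^2 = 9*x**4 - 12*x**3 + 10*x**2 - 4*x + 1 and u'(x)^2 = 36*x**2 - 24*x + 4.
Integrate each monomial from 0 to 3 using ∫_0^3 c·x^n dx = c·3^(n+1)/(n+1):
  ∫_0^3 u(x)^2 dx = ∫_0^3 (9*x^4 - 12*x^3 + 10*x^2 - 4*x + 1) dx. Term by term:
    ∫_0^3 9*x^4 dx = 2187/5;  ∫_0^3 -12*x^3 dx = -243;  ∫_0^3 10*x^2 dx = 90;
    ∫_0^3 -4*x dx = -18;  ∫_0^3 1 dx = 3.
  Sum: 2187/5 − 243 + 90 − 18 + 3 = 1347/5.
  ∫_0^3 u'(x)^2 dx = ∫_0^3 (36*x^2 - 24*x + 4) dx. Term by term:
    ∫_0^3 36*x^2 dx = 324;  ∫_0^3 -24*x dx = -108;  ∫_0^3 4 dx = 12.
  Sum: 324 − 108 + 12 = 228.
Adding: ||u||_{H^1}^2 = 1347/5 + 228 = 2487/5.


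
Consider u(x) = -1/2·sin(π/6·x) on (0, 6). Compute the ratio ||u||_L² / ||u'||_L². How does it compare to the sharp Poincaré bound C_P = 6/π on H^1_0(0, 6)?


||u||_L² / ||u'||_L² = 6/π = C_P.

u(x) = -1/2·sin(π/6·x), so u'(x) = -π*cos(π*x/6)/12.
Writing u(x) = A·sin(kπx/L) with A = -1/2 and k = 1, use ∫_0^L sin²(kπx/L) dx = L/2 and ∫_0^L cos²(kπx/L) dx = L/2.
u² = 1/4·sin²(π/6·x) and (u')² = π^2/144·cos²(π/6·x), and each of sin², cos² integrates to L/2 = 3 over (0, 6).
∫_0^6 u² dx = 3/4, so ||u||_L² = sqrt(3)/2.
∫_0^6 (u')² dx = π^2/48, so ||u'||_L² = sqrt(3)*π/12.
Ratio ||u||_L² / ||u'||_L² = 6/π.
Sharp Poincaré constant on H^1_0(0, 6) is C_P = L/π = 6/π, achieved by sin(π/6·x).
This is the k = 1 eigenfunction (up to amplitude), so the ratio equals the sharp Poincaré constant exactly.


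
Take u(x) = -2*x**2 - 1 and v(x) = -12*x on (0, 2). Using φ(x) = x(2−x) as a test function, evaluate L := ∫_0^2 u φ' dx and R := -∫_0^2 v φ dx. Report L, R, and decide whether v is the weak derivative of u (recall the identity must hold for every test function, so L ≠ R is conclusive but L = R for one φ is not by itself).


LHS = 16/3, RHS = 16. No, v is not the weak derivative of u.

u(x) = -2*x**2 - 1, classical derivative u'(x) = -4*x.
φ(x) = x(2−x), so φ'(x) = 2 - 2*x.
Note φ(0) = φ(2) = 0, so the boundary term u·φ vanishes.
LHS = ∫_0^2 u(x) φ'(x) dx = ∫_0^2 (4*x^3 - 4*x^2 + 2*x - 2) dx. Term by term:
  ∫_0^2 4*x^3 dx = 16;  ∫_0^2 -4*x^2 dx = -32/3;  ∫_0^2 2*x dx = 4;
  ∫_0^2 -2 dx = -4.
Sum: 16 − 32/3 + 4 − 4 = 16/3.
So LHS = 16/3.
∫_0^2 v(x) φ(x) dx = ∫_0^2 (12*x^3 - 24*x^2) dx. Term by term:
  ∫_0^2 12*x^3 dx = 48;  ∫_0^2 -24*x^2 dx = -64.
Sum: 48 − 64 = -16.
So RHS = -∫_0^2 v(x) φ(x) dx = 16.
LHS − RHS = -32/3 ≠ 0, so the identity fails.
(For a valid weak derivative the identity must hold for EVERY test function, in particular this one. The failure shows v is NOT the weak derivative of u.)
Correct weak derivative would be u'(x) = -4*x.


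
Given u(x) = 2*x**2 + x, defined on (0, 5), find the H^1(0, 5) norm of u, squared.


||u||_{H^1}^2 = 11815/3

The H^1 norm (squared) on an interval (0, L) is
  ||u||_{H^1}^2 = ∫_0^L u(x)^2 dx + ∫_0^L u'(x)^2 dx.
Compute u'(x) = 4*x + 1.
Then u(x)^2 = 4*x**4 + 4*x**3 + x**2 and u'(x)^2 = 16*x**2 + 8*x + 1.
Integrate each monomial from 0 to 5 using ∫_0^5 c·x^n dx = c·5^(n+1)/(n+1):
  ∫_0^5 u(x)^2 dx = ∫_0^5 (4*x^4 + 4*x^3 + x^2) dx. Term by term:
    ∫_0^5 4*x^4 dx = 2500;  ∫_0^5 4*x^3 dx = 625;  ∫_0^5 x^2 dx = 125/3.
  Sum: 2500 + 625 + 125/3 = 9500/3.
  ∫_0^5 u'(x)^2 dx = ∫_0^5 (16*x^2 + 8*x + 1) dx. Term by term:
    ∫_0^5 16*x^2 dx = 2000/3;  ∫_0^5 8*x dx = 100;  ∫_0^5 1 dx = 5.
  Sum: 2000/3 + 100 + 5 = 2315/3.
Adding: ||u||_{H^1}^2 = 9500/3 + 2315/3 = 11815/3.


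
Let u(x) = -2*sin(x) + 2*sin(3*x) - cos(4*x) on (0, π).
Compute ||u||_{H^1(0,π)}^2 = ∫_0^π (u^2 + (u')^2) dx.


||u||_{H^1(0,π)}^2 = 5168/105 + 65*π/2

u'(x) = 4*sin(4*x) - 2*cos(x) + 6*cos(3*x).
Expand u² and (u')² and integrate term by term on (0, π), using: for integers n ≥ 1, ∫_0^π sin²(nx) dx = ∫_0^π cos²(nx) dx = π/2; for n ≠ n', ∫_0^π sin(nx)sin(n'x) dx = ∫_0^π cos(nx)cos(n'x) dx = 0; and by product-to-sum, ∫_0^π sin(nx)cos(n'x) dx = ½∫_0^π [sin((n+n')x) + sin((n−n')x)] dx, which is 0 when n+n' is even and 2n/(n²−n'²) when n+n' is odd (it need not vanish on (0, π)).
  u² squared terms: (-1)²·∫cos(4x)² dx = 1·π/2 = π/2;  (-2)²·∫sin(x)² dx = 4·π/2 = 2*π;  (2)²·∫sin(3x)² dx = 4·π/2 = 2*π.
  u² cross terms: 2·(-1)·(-2)·∫cos(4x)·sin(x) dx = 4·(-2/15) = -8/15;  2·(-1)·(2)·∫cos(4x)·sin(3x) dx = -4·(-6/7) = 24/7;  2·(-2)·(2)·∫sin(x)·sin(3x) dx = -8·(0) = 0.
  So ∫_0^π u² dx = π/2 + 2*π + 2*π − 8/15 + 24/7 + 0 = 304/105 + 9*π/2.
  (u')² squared terms: (-2)²·∫cos(x)² dx = 4·π/2 = 2*π;  (4)²·∫sin(4x)² dx = 16·π/2 = 8*π;  (6)²·∫cos(3x)² dx = 36·π/2 = 18*π.
  (u')² cross terms: 2·(-2)·(4)·∫cos(x)·sin(4x) dx = -16·(8/15) = -128/15;  2·(-2)·(6)·∫cos(x)·cos(3x) dx = -24·(0) = 0;  2·(4)·(6)·∫sin(4x)·cos(3x) dx = 48·(8/7) = 384/7.
  So ∫_0^π (u')² dx = 2*π + 8*π + 18*π − 128/15 + 0 + 384/7 = 4864/105 + 28*π.
||u||_{H^1}^2 = (304/105 + 9*π/2) + (4864/105 + 28*π) = 5168/105 + 65*π/2.


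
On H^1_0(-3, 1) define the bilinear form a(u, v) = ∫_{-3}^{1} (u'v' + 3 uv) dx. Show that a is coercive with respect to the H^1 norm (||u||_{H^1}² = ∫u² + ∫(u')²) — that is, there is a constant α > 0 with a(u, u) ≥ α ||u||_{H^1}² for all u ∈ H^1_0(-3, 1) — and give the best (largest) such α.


α = 1

Coercivity of a(·,·) on H^1_0(-3, 1) means a(u, u) ≥ α ||u||_{H^1}² for every u ∈ H^1_0.
The interval has length L = 4, and Poincaré/coercivity depend only on L. Here a(u, u) = ∫(u')² + (3)·∫u².
Here c = 3 ≥ 1, so a(u,u) = ∫(u')² + c∫u² ≥ ∫(u')² + ∫u² = ||u||_{H^1}², i.e. α = 1 works. No larger α is possible: a(u,u) ≥ α||u||_{H^1}² means (1−α)∫(u')² ≥ (α−c)∫u², and for the modes u_n = sin(nπ(x−x₀)/L) (x₀ the left endpoint) one has ∫u_n²/∫(u_n')² = (L/(nπ))² → 0, so a(u_n,u_n)/||u_n||_{H^1}² → 1. Hence the optimal constant is α = 1.
Therefore α = 1.


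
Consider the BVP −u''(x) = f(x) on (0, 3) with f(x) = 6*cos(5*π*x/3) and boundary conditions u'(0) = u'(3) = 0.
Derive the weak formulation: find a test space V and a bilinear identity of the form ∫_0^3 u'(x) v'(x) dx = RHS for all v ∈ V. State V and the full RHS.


V = H^1(0, 3) (no boundary constraint on v; u is determined up to an additive constant); weak form: ∫_0^3 u'v' dx = ∫_0^3 (6*cos(5*π*x/3)) v dx for all v ∈ V.

Multiply both sides by a test function v and integrate from 0 to 3:
  ∫_0^3 −u''(x) v(x) dx = ∫_0^3 f(x) v(x) dx.
Integrate the LHS by parts once:
  ∫_0^3 −u'' v dx = −[u'(x) v(x)]_0^3 + ∫_0^3 u'(x) v'(x) dx.
Thus ∫_0^3 u'(x) v'(x) dx = ∫_0^3 f(x) v(x) dx + [u'(x) v(x)]_0^3.
Choose V so that boundary terms are either known or forced to vanish.
u has homogeneous Neumann: u'(0) = u'(3) = 0. So [u' v]_0^3 = 0·v(3) − 0·v(0) = 0 for any v; take V = H^1(0, 3).
Weak formulation: find u (satisfying any essential BC) such that ∫_0^3 u'(x) v'(x) dx = ∫_0^3 f v dx for all v ∈ V (homogeneous Neumann, so boundary terms vanish).
Substituting f(x) = 6*cos(5*π*x/3), the right-hand side is ∫_0^3 (6*cos(5*π*x/3)) v dx.
Compatibility check (pure Neumann): taking v ≡ 1 ∈ V gives 0 = ∫_0^3 f dx + (0) − (0), i.e. ∫_0^3 f dx must equal u'(0) − u'(3) = 0. Indeed ∫_0^3 (6*cos(5*π*x/3)) dx = 0, so the data are compatible. The solution is then unique only up to an additive constant (fix it e.g. by requiring ∫_0^3 u dx = 0).


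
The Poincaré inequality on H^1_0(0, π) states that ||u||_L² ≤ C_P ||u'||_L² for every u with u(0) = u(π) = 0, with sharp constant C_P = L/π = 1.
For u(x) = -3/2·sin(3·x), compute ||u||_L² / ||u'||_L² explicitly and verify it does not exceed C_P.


||u||_L² / ||u'||_L² = 1/3 < C_P = 1.

u(x) = -3/2·sin(3·x), so u'(x) = -9*cos(3*x)/2.
Writing u(x) = A·sin(kπx/L) with A = -3/2 and k = 3, use ∫_0^L sin²(kπx/L) dx = L/2 and ∫_0^L cos²(kπx/L) dx = L/2.
u² = 9/4·sin²(3·x) and (u')² = 81/4·cos²(3·x), and each of sin², cos² integrates to L/2 = π/2 over (0, π).
∫_0^π u² dx = 9*π/8, so ||u||_L² = 3*sqrt(2)*sqrt(π)/4.
∫_0^π (u')² dx = 81*π/8, so ||u'||_L² = 9*sqrt(2)*sqrt(π)/4.
Ratio ||u||_L² / ||u'||_L² = 1/3.
Sharp Poincaré constant on H^1_0(0, π) is C_P = L/π = 1, achieved by sin(x).
This is the k = 3 harmonic; the ratio L/(kπ) is strictly less than C_P = L/π, consistent with the sharp inequality ||u||_L² ≤ C_P ||u'||_L².


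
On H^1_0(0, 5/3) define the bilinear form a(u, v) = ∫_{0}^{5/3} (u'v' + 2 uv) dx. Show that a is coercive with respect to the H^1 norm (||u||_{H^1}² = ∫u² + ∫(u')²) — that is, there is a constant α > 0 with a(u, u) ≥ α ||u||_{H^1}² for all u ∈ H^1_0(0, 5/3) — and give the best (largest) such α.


α = 1

Coercivity of a(·,·) on H^1_0(0, 5/3) means a(u, u) ≥ α ||u||_{H^1}² for every u ∈ H^1_0.
The interval has length L = 5/3, and Poincaré/coercivity depend only on L. Here a(u, u) = ∫(u')² + (2)·∫u².
Here c = 2 ≥ 1, so a(u,u) = ∫(u')² + c∫u² ≥ ∫(u')² + ∫u² = ||u||_{H^1}², i.e. α = 1 works. No larger α is possible: a(u,u) ≥ α||u||_{H^1}² means (1−α)∫(u')² ≥ (α−c)∫u², and for the modes u_n = sin(nπ(x−x₀)/L) (x₀ the left endpoint) one has ∫u_n²/∫(u_n')² = (L/(nπ))² → 0, so a(u_n,u_n)/||u_n||_{H^1}² → 1. Hence the optimal constant is α = 1.
Therefore α = 1.


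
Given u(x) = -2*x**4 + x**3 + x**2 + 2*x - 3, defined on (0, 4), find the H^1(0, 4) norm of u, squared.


||u||_{H^1}^2 = 59009948/315

The H^1 norm (squared) on an interval (0, L) is
  ||u||_{H^1}^2 = ∫_0^L u(x)^2 dx + ∫_0^L u'(x)^2 dx.
Compute u'(x) = -8*x**3 + 3*x**2 + 2*x + 2.
Then u(x)^2 = 4*x**8 - 4*x**7 - 3*x**6 - 6*x**5 + 17*x**4 - 2*x**3 - 2*x**2 - 12*x + 9 and u'(x)^2 = 64*x**6 - 48*x**5 - 23*x**4 - 20*x**3 + 16*x**2 + 8*x + 4.
Integrate each monomial from 0 to 4 using ∫_0^4 c·x^n dx = c·4^(n+1)/(n+1):
  ∫_0^4 u(x)^2 dx = ∫_0^4 (4*x^8 - 4*x^7 - 3*x^6 - 6*x^5 + 17*x^4 - 2*x^3 - 2*x^2 - 12*x + 9) dx. Term by term:
    ∫_0^4 4*x^8 dx = 1048576/9;  ∫_0^4 -4*x^7 dx = -32768;  ∫_0^4 -3*x^6 dx = -49152/7;
    ∫_0^4 -6*x^5 dx = -4096;  ∫_0^4 17*x^4 dx = 17408/5;  ∫_0^4 -2*x^3 dx = -128;
    ∫_0^4 -2*x^2 dx = -128/3;  ∫_0^4 -12*x dx = -96;  ∫_0^4 9 dx = 36.
  Sum: 1048576/9 − 32768 − 49152/7 − 4096 + 17408/5 − 128 − 128/3 − 96 + 36 = 23900204/315.
  ∫_0^4 u'(x)^2 dx = ∫_0^4 (64*x^6 - 48*x^5 - 23*x^4 - 20*x^3 + 16*x^2 + 8*x + 4) dx. Term by term:
    ∫_0^4 64*x^6 dx = 1048576/7;  ∫_0^4 -48*x^5 dx = -32768;  ∫_0^4 -23*x^4 dx = -23552/5;
    ∫_0^4 -20*x^3 dx = -1280;  ∫_0^4 16*x^2 dx = 1024/3;  ∫_0^4 8*x dx = 64;
    ∫_0^4 4 dx = 16.
  Sum: 1048576/7 − 32768 − 23552/5 − 1280 + 1024/3 + 64 + 16 = 11703248/105.
Adding: ||u||_{H^1}^2 = 23900204/315 + 11703248/105 = 59009948/315.


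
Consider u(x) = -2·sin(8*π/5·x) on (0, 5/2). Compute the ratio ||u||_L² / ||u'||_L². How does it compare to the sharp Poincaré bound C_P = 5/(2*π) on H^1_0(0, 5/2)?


||u||_L² / ||u'||_L² = 5/(8*π) < C_P = 5/(2*π).

u(x) = -2·sin(8*π/5·x), so u'(x) = -16*π*cos(8*π*x/5)/5.
Writing u(x) = A·sin(kπx/L) with A = -2 and k = 4, use ∫_0^L sin²(kπx/L) dx = L/2 and ∫_0^L cos²(kπx/L) dx = L/2.
u² = 4·sin²(8*π/5·x) and (u')² = 256*π^2/25·cos²(8*π/5·x), and each of sin², cos² integrates to L/2 = 5/4 over (0, 5/2).
∫_0^5/2 u² dx = 5, so ||u||_L² = sqrt(5).
∫_0^5/2 (u')² dx = 64*π^2/5, so ||u'||_L² = 8*sqrt(5)*π/5.
Ratio ||u||_L² / ||u'||_L² = 5/(8*π).
Sharp Poincaré constant on H^1_0(0, 5/2) is C_P = L/π = 5/(2*π), achieved by sin(2*π/5·x).
This is the k = 4 harmonic; the ratio L/(kπ) is strictly less than C_P = L/π, consistent with the sharp inequality ||u||_L² ≤ C_P ||u'||_L².


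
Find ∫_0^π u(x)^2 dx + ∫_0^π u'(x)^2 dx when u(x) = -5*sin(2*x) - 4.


||u||_{H^1(0,π)}^2 = 157*π/2

u'(x) = -10*cos(2*x).
Expand u² and (u')² and integrate term by term on (0, π), using: for integers n ≥ 1, ∫_0^π sin²(nx) dx = ∫_0^π cos²(nx) dx = π/2; for n ≠ n', ∫_0^π sin(nx)sin(n'x) dx = ∫_0^π cos(nx)cos(n'x) dx = 0; and by product-to-sum, ∫_0^π sin(nx)cos(n'x) dx = ½∫_0^π [sin((n+n')x) + sin((n−n')x)] dx, which is 0 when n+n' is even and 2n/(n²−n'²) when n+n' is odd (it need not vanish on (0, π)). For the constant mode: ∫_0^π 1 dx = π, ∫_0^π cos(nx) dx = 0, ∫_0^π sin(nx) dx = (1−(−1)^n)/n.
  u² squared terms: (-4)²·∫1 dx = 16·π = 16*π;  (-5)²·∫sin(2x)² dx = 25·π/2 = 25*π/2.
  u² cross terms: 2·(-4)·(-5)·∫1·sin(2x) dx = 40·(0) = 0.
  So ∫_0^π u² dx = 16*π + 25*π/2 + 0 = 57*π/2.
  (u')² squared terms: (-10)²·∫cos(2x)² dx = 100·π/2 = 50*π.
  So ∫_0^π (u')² dx = 50*π.
||u||_{H^1}^2 = (57*π/2) + (50*π) = 157*π/2.


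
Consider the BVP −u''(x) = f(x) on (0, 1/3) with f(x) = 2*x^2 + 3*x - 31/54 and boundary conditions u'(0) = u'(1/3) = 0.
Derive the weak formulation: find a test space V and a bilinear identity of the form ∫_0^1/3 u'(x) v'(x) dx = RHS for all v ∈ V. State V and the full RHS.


V = H^1(0, 1/3) (no boundary constraint on v; u is determined up to an additive constant); weak form: ∫_0^1/3 u'v' dx = ∫_0^1/3 (2*x^2 + 3*x - 31/54) v dx for all v ∈ V.

Multiply both sides by a test function v and integrate from 0 to 1/3:
  ∫_0^1/3 −u''(x) v(x) dx = ∫_0^1/3 f(x) v(x) dx.
Integrate the LHS by parts once:
  ∫_0^1/3 −u'' v dx = −[u'(x) v(x)]_0^1/3 + ∫_0^1/3 u'(x) v'(x) dx.
Thus ∫_0^1/3 u'(x) v'(x) dx = ∫_0^1/3 f(x) v(x) dx + [u'(x) v(x)]_0^1/3.
Choose V so that boundary terms are either known or forced to vanish.
u has homogeneous Neumann: u'(0) = u'(1/3) = 0. So [u' v]_0^1/3 = 0·v(1/3) − 0·v(0) = 0 for any v; take V = H^1(0, 1/3).
Weak formulation: find u (satisfying any essential BC) such that ∫_0^1/3 u'(x) v'(x) dx = ∫_0^1/3 f v dx for all v ∈ V (homogeneous Neumann, so boundary terms vanish).
Substituting f(x) = 2*x^2 + 3*x - 31/54, the right-hand side is ∫_0^1/3 (2*x^2 + 3*x - 31/54) v dx.
Compatibility check (pure Neumann): taking v ≡ 1 ∈ V gives 0 = ∫_0^1/3 f dx + (0) − (0), i.e. ∫_0^1/3 f dx must equal u'(0) − u'(1/3) = 0. Indeed ∫_0^1/3 (2*x^2 + 3*x - 31/54) dx = 0, so the data are compatible. The solution is then unique only up to an additive constant (fix it e.g. by requiring ∫_0^1/3 u dx = 0).


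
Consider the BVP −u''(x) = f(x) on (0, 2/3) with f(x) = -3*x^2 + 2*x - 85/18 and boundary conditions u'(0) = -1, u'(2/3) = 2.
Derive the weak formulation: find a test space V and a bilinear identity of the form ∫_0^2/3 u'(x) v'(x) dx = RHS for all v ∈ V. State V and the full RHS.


V = H^1(0, 2/3) (v unrestricted at boundary; u is determined up to an additive constant); weak form: ∫_0^2/3 u'v' dx = ∫_0^2/3 (-3*x^2 + 2*x - 85/18) v dx + 2·v(2/3) + v(0) for all v ∈ V.

Multiply both sides by a test function v and integrate from 0 to 2/3:
  ∫_0^2/3 −u''(x) v(x) dx = ∫_0^2/3 f(x) v(x) dx.
Integrate the LHS by parts once:
  ∫_0^2/3 −u'' v dx = −[u'(x) v(x)]_0^2/3 + ∫_0^2/3 u'(x) v'(x) dx.
Thus ∫_0^2/3 u'(x) v'(x) dx = ∫_0^2/3 f(x) v(x) dx + [u'(x) v(x)]_0^2/3.
Choose V so that boundary terms are either known or forced to vanish.
u has inhomogeneous Neumann u'(0) = -1, u'(2/3) = 2. [u' v]_0^2/3 = (2)·v(2/3) − (-1)·v(0) = 2·v(2/3) + v(0). Take V = H^1(0, 2/3); boundary term becomes part of RHS.
Weak formulation: find u (satisfying any essential BC) such that ∫_0^2/3 u'(x) v'(x) dx = ∫_0^2/3 f v dx + 2·v(2/3) + v(0) for all v ∈ V (Neumann data are natural BCs: they enter the RHS as boundary terms).
Substituting f(x) = -3*x^2 + 2*x - 85/18, the right-hand side is ∫_0^2/3 (-3*x^2 + 2*x - 85/18) v dx + 2·v(2/3) + v(0).
Compatibility check (pure Neumann): taking v ≡ 1 ∈ V gives 0 = ∫_0^2/3 f dx + (2) − (-1), i.e. ∫_0^2/3 f dx must equal u'(0) − u'(2/3) = -3. Indeed ∫_0^2/3 (-3*x^2 + 2*x - 85/18) dx = -3, so the data are compatible. The solution is then unique only up to an additive constant (fix it e.g. by requiring ∫_0^2/3 u dx = 0).


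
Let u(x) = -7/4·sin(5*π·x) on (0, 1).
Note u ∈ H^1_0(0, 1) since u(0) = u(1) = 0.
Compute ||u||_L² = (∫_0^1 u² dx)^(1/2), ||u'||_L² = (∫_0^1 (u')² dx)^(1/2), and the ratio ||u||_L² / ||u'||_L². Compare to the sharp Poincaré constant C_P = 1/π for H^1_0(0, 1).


||u||_L² / ||u'||_L² = 1/(5*π) < C_P = 1/π.

u(x) = -7/4·sin(5*π·x), so u'(x) = -35*π*cos(5*π*x)/4.
Writing u(x) = A·sin(kπx/L) with A = -7/4 and k = 5, use ∫_0^L sin²(kπx/L) dx = L/2 and ∫_0^L cos²(kπx/L) dx = L/2.
u² = 49/16·sin²(5*π·x) and (u')² = 1225*π^2/16·cos²(5*π·x), and each of sin², cos² integrates to L/2 = 1/2 over (0, 1).
∫_0^1 u² dx = 49/32, so ||u||_L² = 7*sqrt(2)/8.
∫_0^1 (u')² dx = 1225*π^2/32, so ||u'||_L² = 35*sqrt(2)*π/8.
Ratio ||u||_L² / ||u'||_L² = 1/(5*π).
Sharp Poincaré constant on H^1_0(0, 1) is C_P = L/π = 1/π, achieved by sin(π·x).
This is the k = 5 harmonic; the ratio L/(kπ) is strictly less than C_P = L/π, consistent with the sharp inequality ||u||_L² ≤ C_P ||u'||_L².


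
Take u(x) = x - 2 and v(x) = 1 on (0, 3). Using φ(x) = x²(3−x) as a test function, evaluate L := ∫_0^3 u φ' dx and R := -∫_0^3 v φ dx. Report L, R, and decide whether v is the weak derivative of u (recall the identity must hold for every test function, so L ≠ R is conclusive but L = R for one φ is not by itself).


LHS = -27/4, RHS = -27/4. Yes, v = u' weakly.

u(x) = x - 2, classical derivative u'(x) = 1.
φ(x) = x²(3−x), so φ'(x) = 3*x*(2 - x).
Note φ(0) = φ(3) = 0, so the boundary term u·φ vanishes.
LHS = ∫_0^3 u(x) φ'(x) dx = ∫_0^3 (-3*x^3 + 12*x^2 - 12*x) dx. Term by term:
  ∫_0^3 -3*x^3 dx = -243/4;  ∫_0^3 12*x^2 dx = 108;  ∫_0^3 -12*x dx = -54.
Sum: -243/4 + 108 − 54 = -27/4.
So LHS = -27/4.
∫_0^3 v(x) φ(x) dx = ∫_0^3 (-x^3 + 3*x^2) dx. Term by term:
  ∫_0^3 -x^3 dx = -81/4;  ∫_0^3 3*x^2 dx = 27.
Sum: -81/4 + 27 = 27/4.
So RHS = -∫_0^3 v(x) φ(x) dx = -27/4.
LHS = RHS, so the identity holds for this test φ.
Moreover u is smooth here and v(x) = u'(x) = 1 pointwise, so the identity holds for every test function. Hence v is the weak derivative of u.


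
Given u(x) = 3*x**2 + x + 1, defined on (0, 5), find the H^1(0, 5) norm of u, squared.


||u||_{H^1}^2 = 51235/6

The H^1 norm (squared) on an interval (0, L) is
  ||u||_{H^1}^2 = ∫_0^L u(x)^2 dx + ∫_0^L u'(x)^2 dx.
Compute u'(x) = 6*x + 1.
Then u(x)^2 = 9*x**4 + 6*x**3 + 7*x**2 + 2*x + 1 and u'(x)^2 = 36*x**2 + 12*x + 1.
Integrate each monomial from 0 to 5 using ∫_0^5 c·x^n dx = c·5^(n+1)/(n+1):
  ∫_0^5 u(x)^2 dx = ∫_0^5 (9*x^4 + 6*x^3 + 7*x^2 + 2*x + 1) dx. Term by term:
    ∫_0^5 9*x^4 dx = 5625;  ∫_0^5 6*x^3 dx = 1875/2;  ∫_0^5 7*x^2 dx = 875/3;
    ∫_0^5 2*x dx = 25;  ∫_0^5 1 dx = 5.
  Sum: 5625 + 1875/2 + 875/3 + 25 + 5 = 41305/6.
  ∫_0^5 u'(x)^2 dx = ∫_0^5 (36*x^2 + 12*x + 1) dx. Term by term:
    ∫_0^5 36*x^2 dx = 1500;  ∫_0^5 12*x dx = 150;  ∫_0^5 1 dx = 5.
  Sum: 1500 + 150 + 5 = 1655.
Adding: ||u||_{H^1}^2 = 41305/6 + 1655 = 51235/6.


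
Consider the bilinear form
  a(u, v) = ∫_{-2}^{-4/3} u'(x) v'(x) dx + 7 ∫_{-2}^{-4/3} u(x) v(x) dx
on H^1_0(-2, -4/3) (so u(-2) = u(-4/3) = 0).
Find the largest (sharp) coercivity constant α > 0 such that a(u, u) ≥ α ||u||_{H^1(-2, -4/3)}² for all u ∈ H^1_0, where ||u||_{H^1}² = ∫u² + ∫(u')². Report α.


α = 1

Coercivity of a(·,·) on H^1_0(-2, -4/3) means a(u, u) ≥ α ||u||_{H^1}² for every u ∈ H^1_0.
The interval has length L = 2/3, and Poincaré/coercivity depend only on L. Here a(u, u) = ∫(u')² + (7)·∫u².
Here c = 7 ≥ 1, so a(u,u) = ∫(u')² + c∫u² ≥ ∫(u')² + ∫u² = ||u||_{H^1}², i.e. α = 1 works. No larger α is possible: a(u,u) ≥ α||u||_{H^1}² means (1−α)∫(u')² ≥ (α−c)∫u², and for the modes u_n = sin(nπ(x−x₀)/L) (x₀ the left endpoint) one has ∫u_n²/∫(u_n')² = (L/(nπ))² → 0, so a(u_n,u_n)/||u_n||_{H^1}² → 1. Hence the optimal constant is α = 1.
Therefore α = 1.


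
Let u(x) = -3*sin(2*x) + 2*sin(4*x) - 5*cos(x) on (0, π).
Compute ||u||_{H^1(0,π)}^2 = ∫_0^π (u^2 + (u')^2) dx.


||u||_{H^1(0,π)}^2 = 176/3 + 163*π/2

u'(x) = 5*sin(x) - 6*cos(2*x) + 8*cos(4*x).
Expand u² and (u')² and integrate term by term on (0, π), using: for integers n ≥ 1, ∫_0^π sin²(nx) dx = ∫_0^π cos²(nx) dx = π/2; for n ≠ n', ∫_0^π sin(nx)sin(n'x) dx = ∫_0^π cos(nx)cos(n'x) dx = 0; and by product-to-sum, ∫_0^π sin(nx)cos(n'x) dx = ½∫_0^π [sin((n+n')x) + sin((n−n')x)] dx, which is 0 when n+n' is even and 2n/(n²−n'²) when n+n' is odd (it need not vanish on (0, π)).
  u² squared terms: (-5)²·∫cos(x)² dx = 25·π/2 = 25*π/2;  (-3)²·∫sin(2x)² dx = 9·π/2 = 9*π/2;  (2)²·∫sin(4x)² dx = 4·π/2 = 2*π.
  u² cross terms: 2·(-5)·(-3)·∫cos(x)·sin(2x) dx = 30·(4/3) = 40;  2·(-5)·(2)·∫cos(x)·sin(4x) dx = -20·(8/15) = -32/3;  2·(-3)·(2)·∫sin(2x)·sin(4x) dx = -12·(0) = 0.
  So ∫_0^π u² dx = 25*π/2 + 9*π/2 + 2*π + 40 − 32/3 + 0 = 88/3 + 19*π.
  (u')² squared terms: (-6)²·∫cos(2x)² dx = 36·π/2 = 18*π;  (5)²·∫sin(x)² dx = 25·π/2 = 25*π/2;  (8)²·∫cos(4x)² dx = 64·π/2 = 32*π.
  (u')² cross terms: 2·(-6)·(5)·∫cos(2x)·sin(x) dx = -60·(-2/3) = 40;  2·(-6)·(8)·∫cos(2x)·cos(4x) dx = -96·(0) = 0;  2·(5)·(8)·∫sin(x)·cos(4x) dx = 80·(-2/15) = -32/3.
  So ∫_0^π (u')² dx = 18*π + 25*π/2 + 32*π + 40 + 0 − 32/3 = 88/3 + 125*π/2.
||u||_{H^1}^2 = (88/3 + 19*π) + (88/3 + 125*π/2) = 176/3 + 163*π/2.


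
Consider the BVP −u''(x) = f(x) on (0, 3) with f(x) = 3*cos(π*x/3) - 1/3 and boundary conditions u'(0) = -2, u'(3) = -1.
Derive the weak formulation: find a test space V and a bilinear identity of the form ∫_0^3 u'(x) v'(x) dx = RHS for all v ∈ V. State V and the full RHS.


V = H^1(0, 3) (v unrestricted at boundary; u is determined up to an additive constant); weak form: ∫_0^3 u'v' dx = ∫_0^3 (3*cos(π*x/3) - 1/3) v dx − v(3) + 2·v(0) for all v ∈ V.

Multiply both sides by a test function v and integrate from 0 to 3:
  ∫_0^3 −u''(x) v(x) dx = ∫_0^3 f(x) v(x) dx.
Integrate the LHS by parts once:
  ∫_0^3 −u'' v dx = −[u'(x) v(x)]_0^3 + ∫_0^3 u'(x) v'(x) dx.
Thus ∫_0^3 u'(x) v'(x) dx = ∫_0^3 f(x) v(x) dx + [u'(x) v(x)]_0^3.
Choose V so that boundary terms are either known or forced to vanish.
u has inhomogeneous Neumann u'(0) = -2, u'(3) = -1. [u' v]_0^3 = (-1)·v(3) − (-2)·v(0) = − v(3) + 2·v(0). Take V = H^1(0, 3); boundary term becomes part of RHS.
Weak formulation: find u (satisfying any essential BC) such that ∫_0^3 u'(x) v'(x) dx = ∫_0^3 f v dx − v(3) + 2·v(0) for all v ∈ V (Neumann data are natural BCs: they enter the RHS as boundary terms).
Substituting f(x) = 3*cos(π*x/3) - 1/3, the right-hand side is ∫_0^3 (3*cos(π*x/3) - 1/3) v dx − v(3) + 2·v(0).
Compatibility check (pure Neumann): taking v ≡ 1 ∈ V gives 0 = ∫_0^3 f dx + (-1) − (-2), i.e. ∫_0^3 f dx must equal u'(0) − u'(3) = -1. Indeed ∫_0^3 (3*cos(π*x/3) - 1/3) dx = -1, so the data are compatible. The solution is then unique only up to an additive constant (fix it e.g. by requiring ∫_0^3 u dx = 0).


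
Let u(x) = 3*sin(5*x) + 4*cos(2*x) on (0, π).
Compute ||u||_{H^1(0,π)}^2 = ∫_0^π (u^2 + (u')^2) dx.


||u||_{H^1(0,π)}^2 = 400/7 + 157*π

u'(x) = -8*sin(2*x) + 15*cos(5*x).
Expand u² and (u')² and integrate term by term on (0, π), using: for integers n ≥ 1, ∫_0^π sin²(nx) dx = ∫_0^π cos²(nx) dx = π/2; for n ≠ n', ∫_0^π sin(nx)sin(n'x) dx = ∫_0^π cos(nx)cos(n'x) dx = 0; and by product-to-sum, ∫_0^π sin(nx)cos(n'x) dx = ½∫_0^π [sin((n+n')x) + sin((n−n')x)] dx, which is 0 when n+n' is even and 2n/(n²−n'²) when n+n' is odd (it need not vanish on (0, π)).
  u² squared terms: (3)²·∫sin(5x)² dx = 9·π/2 = 9*π/2;  (4)²·∫cos(2x)² dx = 16·π/2 = 8*π.
  u² cross terms: 2·(3)·(4)·∫sin(5x)·cos(2x) dx = 24·(10/21) = 80/7.
  So ∫_0^π u² dx = 9*π/2 + 8*π + 80/7 = 80/7 + 25*π/2.
  (u')² squared terms: (-8)²·∫sin(2x)² dx = 64·π/2 = 32*π;  (15)²·∫cos(5x)² dx = 225·π/2 = 225*π/2.
  (u')² cross terms: 2·(-8)·(15)·∫sin(2x)·cos(5x) dx = -240·(-4/21) = 320/7.
  So ∫_0^π (u')² dx = 32*π + 225*π/2 + 320/7 = 320/7 + 289*π/2.
||u||_{H^1}^2 = (80/7 + 25*π/2) + (320/7 + 289*π/2) = 400/7 + 157*π.


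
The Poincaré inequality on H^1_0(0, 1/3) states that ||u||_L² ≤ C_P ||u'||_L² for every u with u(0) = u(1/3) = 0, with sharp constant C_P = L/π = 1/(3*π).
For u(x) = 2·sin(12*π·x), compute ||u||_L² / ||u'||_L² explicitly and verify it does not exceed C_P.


||u||_L² / ||u'||_L² = 1/(12*π) < C_P = 1/(3*π).

u(x) = 2·sin(12*π·x), so u'(x) = 24*π*cos(12*π*x).
Writing u(x) = A·sin(kπx/L) with A = 2 and k = 4, use ∫_0^L sin²(kπx/L) dx = L/2 and ∫_0^L cos²(kπx/L) dx = L/2.
u² = 4·sin²(12*π·x) and (u')² = 576*π^2·cos²(12*π·x), and each of sin², cos² integrates to L/2 = 1/6 over (0, 1/3).
∫_0^1/3 u² dx = 2/3, so ||u||_L² = sqrt(6)/3.
∫_0^1/3 (u')² dx = 96*π^2, so ||u'||_L² = 4*sqrt(6)*π.
Ratio ||u||_L² / ||u'||_L² = 1/(12*π).
Sharp Poincaré constant on H^1_0(0, 1/3) is C_P = L/π = 1/(3*π), achieved by sin(3*π·x).
This is the k = 4 harmonic; the ratio L/(kπ) is strictly less than C_P = L/π, consistent with the sharp inequality ||u||_L² ≤ C_P ||u'||_L².


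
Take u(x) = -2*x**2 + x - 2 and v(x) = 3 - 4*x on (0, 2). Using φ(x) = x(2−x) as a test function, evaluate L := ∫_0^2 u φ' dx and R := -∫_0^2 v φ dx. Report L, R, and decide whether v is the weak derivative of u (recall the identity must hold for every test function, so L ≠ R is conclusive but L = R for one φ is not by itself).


LHS = 4, RHS = 4/3. No, v is not the weak derivative of u.

u(x) = -2*x**2 + x - 2, classical derivative u'(x) = 1 - 4*x.
φ(x) = x(2−x), so φ'(x) = 2 - 2*x.
Note φ(0) = φ(2) = 0, so the boundary term u·φ vanishes.
LHS = ∫_0^2 u(x) φ'(x) dx = ∫_0^2 (4*x^3 - 6*x^2 + 6*x - 4) dx. Term by term:
  ∫_0^2 4*x^3 dx = 16;  ∫_0^2 -6*x^2 dx = -16;  ∫_0^2 6*x dx = 12;
  ∫_0^2 -4 dx = -8.
Sum: 16 − 16 + 12 − 8 = 4.
So LHS = 4.
∫_0^2 v(x) φ(x) dx = ∫_0^2 (4*x^3 - 11*x^2 + 6*x) dx. Term by term:
  ∫_0^2 4*x^3 dx = 16;  ∫_0^2 -11*x^2 dx = -88/3;  ∫_0^2 6*x dx = 12.
Sum: 16 − 88/3 + 12 = -4/3.
So RHS = -∫_0^2 v(x) φ(x) dx = 4/3.
LHS − RHS = 8/3 ≠ 0, so the identity fails.
(For a valid weak derivative the identity must hold for EVERY test function, in particular this one. The failure shows v is NOT the weak derivative of u.)
Correct weak derivative would be u'(x) = 1 - 4*x.


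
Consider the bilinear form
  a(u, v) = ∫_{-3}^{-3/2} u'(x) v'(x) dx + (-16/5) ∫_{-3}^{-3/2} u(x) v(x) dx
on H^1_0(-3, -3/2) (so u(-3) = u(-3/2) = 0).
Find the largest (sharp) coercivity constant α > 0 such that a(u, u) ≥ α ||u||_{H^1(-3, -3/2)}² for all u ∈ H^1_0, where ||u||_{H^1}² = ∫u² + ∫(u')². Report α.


α = 4*(-36 + 5*π^2)/(5*(9 + 4*π^2))

Coercivity of a(·,·) on H^1_0(-3, -3/2) means a(u, u) ≥ α ||u||_{H^1}² for every u ∈ H^1_0.
The interval has length L = 3/2, and Poincaré/coercivity depend only on L. Here a(u, u) = ∫(u')² + (-16/5)·∫u².
Here c = -16/5 < 0 with |c| < (π/L)² = 4*π^2/9, so coercivity still holds. The condition a(u,u) ≥ α||u||_{H^1}² reads (1−α)∫(u')² ≥ (α−c)∫u². Any admissible α is ≤ 1 (rapidly oscillating u have ∫u²/∫(u')² → 0), and α = 1 would force 0 ≥ (1−c)∫u², impossible since c < 1; so 1−α > 0. By the sharp Poincaré inequality on H^1_0 of an interval of length L, ∫(u')² ≥ (π/L)²∫u² with equality for the first sine mode sin(π(x−x₀)/L) (x₀ the left endpoint), so the inequality holds for all u iff (1−α)(π/L)² ≥ α − c, i.e. α ≤ ((π/L)² + c)/((π/L)² + 1) = (1 + c(L/π)²)/(1 + (L/π)²). (Direct route, valid since c ≤ 0: Poincaré gives c∫u² ≥ c(L/π)²∫(u')², so a(u,u) ≥ (1 + c(L/π)²)∫(u')², while ||u||_{H^1}² ≤ (1 + (L/π)²)∫(u')²; dividing yields the same α.) With (π/L)² = 4*π^2/9 and c = -16/5, the largest admissible constant is α = ((π/L)² + c)/((π/L)² + 1).
Simplifying, α = 4*(-36 + 5*π^2)/(5*(9 + 4*π^2)).


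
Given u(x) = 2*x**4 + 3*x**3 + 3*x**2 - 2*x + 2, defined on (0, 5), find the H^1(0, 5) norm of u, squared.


||u||_{H^1}^2 = 369133015/126

The H^1 norm (squared) on an interval (0, L) is
  ||u||_{H^1}^2 = ∫_0^L u(x)^2 dx + ∫_0^L u'(x)^2 dx.
Compute u'(x) = 8*x**3 + 9*x**2 + 6*x - 2.
Then u(x)^2 = 4*x**8 + 12*x**7 + 21*x**6 + 10*x**5 + 5*x**4 + 16*x**2 - 8*x + 4 and u'(x)^2 = 64*x**6 + 144*x**5 + 177*x**4 + 76*x**3 - 24*x + 4.
Integrate each monomial from 0 to 5 using ∫_0^5 c·x^n dx = c·5^(n+1)/(n+1):
  ∫_0^5 u(x)^2 dx = ∫_0^5 (4*x^8 + 12*x^7 + 21*x^6 + 10*x^5 + 5*x^4 + 16*x^2 - 8*x + 4) dx. Term by term:
    ∫_0^5 4*x^8 dx = 7812500/9;  ∫_0^5 12*x^7 dx = 1171875/2;  ∫_0^5 21*x^6 dx = 234375;
    ∫_0^5 10*x^5 dx = 78125/3;  ∫_0^5 5*x^4 dx = 3125;  ∫_0^5 16*x^2 dx = 2000/3;
    ∫_0^5 -8*x dx = -100;  ∫_0^5 4 dx = 20.
  Sum: 7812500/9 + 1171875/2 + 234375 + 78125/3 + 3125 + 2000/3 − 100 + 20 = 30926185/18.
  ∫_0^5 u'(x)^2 dx = ∫_0^5 (64*x^6 + 144*x^5 + 177*x^4 + 76*x^3 - 24*x + 4) dx. Term by term:
    ∫_0^5 64*x^6 dx = 5000000/7;  ∫_0^5 144*x^5 dx = 375000;  ∫_0^5 177*x^4 dx = 110625;
    ∫_0^5 76*x^3 dx = 11875;  ∫_0^5 -24*x dx = -300;  ∫_0^5 4 dx = 20.
  Sum: 5000000/7 + 375000 + 110625 + 11875 − 300 + 20 = 8480540/7.
Adding: ||u||_{H^1}^2 = 30926185/18 + 8480540/7 = 369133015/126.


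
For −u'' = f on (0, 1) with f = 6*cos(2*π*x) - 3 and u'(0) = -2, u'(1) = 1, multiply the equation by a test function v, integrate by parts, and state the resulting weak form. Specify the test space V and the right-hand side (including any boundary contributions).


V = H^1(0, 1) (v unrestricted at boundary; u is determined up to an additive constant); weak form: ∫_0^1 u'v' dx = ∫_0^1 (6*cos(2*π*x) - 3) v dx + v(1) + 2·v(0) for all v ∈ V.

Multiply both sides by a test function v and integrate from 0 to 1:
  ∫_0^1 −u''(x) v(x) dx = ∫_0^1 f(x) v(x) dx.
Integrate the LHS by parts once:
  ∫_0^1 −u'' v dx = −[u'(x) v(x)]_0^1 + ∫_0^1 u'(x) v'(x) dx.
Thus ∫_0^1 u'(x) v'(x) dx = ∫_0^1 f(x) v(x) dx + [u'(x) v(x)]_0^1.
Choose V so that boundary terms are either known or forced to vanish.
u has inhomogeneous Neumann u'(0) = -2, u'(1) = 1. [u' v]_0^1 = (1)·v(1) − (-2)·v(0) = v(1) + 2·v(0). Take V = H^1(0, 1); boundary term becomes part of RHS.
Weak formulation: find u (satisfying any essential BC) such that ∫_0^1 u'(x) v'(x) dx = ∫_0^1 f v dx + v(1) + 2·v(0) for all v ∈ V (Neumann data are natural BCs: they enter the RHS as boundary terms).
Substituting f(x) = 6*cos(2*π*x) - 3, the right-hand side is ∫_0^1 (6*cos(2*π*x) - 3) v dx + v(1) + 2·v(0).
Compatibility check (pure Neumann): taking v ≡ 1 ∈ V gives 0 = ∫_0^1 f dx + (1) − (-2), i.e. ∫_0^1 f dx must equal u'(0) − u'(1) = -3. Indeed ∫_0^1 (6*cos(2*π*x) - 3) dx = -3, so the data are compatible. The solution is then unique only up to an additive constant (fix it e.g. by requiring ∫_0^1 u dx = 0).


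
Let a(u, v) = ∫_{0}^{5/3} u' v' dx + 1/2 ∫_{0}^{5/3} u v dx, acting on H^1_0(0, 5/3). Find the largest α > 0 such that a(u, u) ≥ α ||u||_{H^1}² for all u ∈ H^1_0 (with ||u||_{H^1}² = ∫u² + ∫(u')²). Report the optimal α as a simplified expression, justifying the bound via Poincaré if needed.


α = (25 + 18*π^2)/(2*(25 + 9*π^2))

Coercivity of a(·,·) on H^1_0(0, 5/3) means a(u, u) ≥ α ||u||_{H^1}² for every u ∈ H^1_0.
The interval has length L = 5/3, and Poincaré/coercivity depend only on L. Here a(u, u) = ∫(u')² + (1/2)·∫u².
Here 0 < c = 1/2 < 1. The condition a(u,u) ≥ α||u||_{H^1}² reads (1−α)∫(u')² ≥ (α−c)∫u². Any admissible α is ≤ 1 (rapidly oscillating u have ∫u²/∫(u')² → 0), and α = 1 would force 0 ≥ (1−c)∫u², impossible since c < 1; so 1−α > 0. By the sharp Poincaré inequality on H^1_0 of an interval of length L, ∫(u')² ≥ (π/L)²∫u² with equality for the first sine mode sin(π(x−x₀)/L) (x₀ the left endpoint), so the inequality holds for all u iff (1−α)(π/L)² ≥ α − c, i.e. α ≤ ((π/L)² + c)/((π/L)² + 1) = (1 + c(L/π)²)/(1 + (L/π)²). With (π/L)² = 9*π^2/25 and c = 1/2, the largest admissible constant is α = ((π/L)² + c)/((π/L)² + 1).
Simplifying, α = (25 + 18*π^2)/(2*(25 + 9*π^2)).


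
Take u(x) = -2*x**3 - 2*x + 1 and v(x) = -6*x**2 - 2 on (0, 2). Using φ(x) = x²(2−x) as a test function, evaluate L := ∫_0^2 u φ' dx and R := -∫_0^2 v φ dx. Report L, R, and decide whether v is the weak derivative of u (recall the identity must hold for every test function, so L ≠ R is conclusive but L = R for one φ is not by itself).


LHS = 232/15, RHS = 232/15. Yes, v = u' weakly.

u(x) = -2*x**3 - 2*x + 1, classical derivative u'(x) = -6*x**2 - 2.
φ(x) = x²(2−x), so φ'(x) = x*(4 - 3*x).
Note φ(0) = φ(2) = 0, so the boundary term u·φ vanishes.
LHS = ∫_0^2 u(x) φ'(x) dx = ∫_0^2 (6*x^5 - 8*x^4 + 6*x^3 - 11*x^2 + 4*x) dx. Term by term:
  ∫_0^2 6*x^5 dx = 64;  ∫_0^2 -8*x^4 dx = -256/5;  ∫_0^2 6*x^3 dx = 24;
  ∫_0^2 -11*x^2 dx = -88/3;  ∫_0^2 4*x dx = 8.
Sum: 64 − 256/5 + 24 − 88/3 + 8 = 232/15.
So LHS = 232/15.
∫_0^2 v(x) φ(x) dx = ∫_0^2 (6*x^5 - 12*x^4 + 2*x^3 - 4*x^2) dx. Term by term:
  ∫_0^2 6*x^5 dx = 64;  ∫_0^2 -12*x^4 dx = -384/5;  ∫_0^2 2*x^3 dx = 8;
  ∫_0^2 -4*x^2 dx = -32/3.
Sum: 64 − 384/5 + 8 − 32/3 = -232/15.
So RHS = -∫_0^2 v(x) φ(x) dx = 232/15.
LHS = RHS, so the identity holds for this test φ.
Moreover u is smooth here and v(x) = u'(x) = -6*x**2 - 2 pointwise, so the identity holds for every test function. Hence v is the weak derivative of u.


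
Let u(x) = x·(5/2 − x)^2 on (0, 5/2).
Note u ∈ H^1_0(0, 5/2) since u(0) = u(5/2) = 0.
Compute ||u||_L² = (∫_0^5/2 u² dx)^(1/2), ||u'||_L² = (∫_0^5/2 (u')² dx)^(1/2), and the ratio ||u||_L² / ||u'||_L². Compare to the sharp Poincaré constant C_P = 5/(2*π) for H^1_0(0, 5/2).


||u||_L² / ||u'||_L² = 5*sqrt(14)/28 < C_P = 5/(2*π).

u(x) = x·(5/2 − x)^2, so u'(x) = (2*x - 5)*(6*x - 5)/4.
u(x) = x·(5/2 − x)^2 vanishes at x = 0 and x = 5/2, so u ∈ H^1_0(0, 5/2). Differentiate via the product rule and integrate the resulting polynomials term by term.
  ∫_0^5/2 u² dx = ∫_0^5/2 (x^6 - 10*x^5 + 75*x^4/2 - 125*x^3/2 + 625*x^2/16) dx. Term by term:
    ∫_0^5/2 x^6 dx = 78125/896;  ∫_0^5/2 -10*x^5 dx = -78125/192;  ∫_0^5/2 75*x^4/2 dx = 46875/64;
    ∫_0^5/2 -125*x^3/2 dx = -78125/128;  ∫_0^5/2 625*x^2/16 dx = 78125/384.
  Sum: 78125/896 − 78125/192 + 46875/64 − 78125/128 + 78125/384 = 15625/2688.
  ∫_0^5/2 (u')² dx = ∫_0^5/2 (9*x^4 - 60*x^3 + 275*x^2/2 - 125*x + 625/16) dx. Term by term:
    ∫_0^5/2 9*x^4 dx = 5625/32;  ∫_0^5/2 -60*x^3 dx = -9375/16;  ∫_0^5/2 275*x^2/2 dx = 34375/48;
    ∫_0^5/2 -125*x dx = -3125/8;  ∫_0^5/2 625/16 dx = 3125/32.
  Sum: 5625/32 − 9375/16 + 34375/48 − 3125/8 + 3125/32 = 625/48.
∫_0^5/2 u² dx = 15625/2688, so ||u||_L² = 125*sqrt(42)/336.
∫_0^5/2 (u')² dx = 625/48, so ||u'||_L² = 25*sqrt(3)/12.
Ratio ||u||_L² / ||u'||_L² = 5*sqrt(14)/28.
Sharp Poincaré constant on H^1_0(0, 5/2) is C_P = L/π = 5/(2*π), achieved by sin(2*π/5·x).
A polynomial bump cannot attain the sharp Poincaré constant (only the first sine eigenfunction does), so the ratio is strictly less than C_P, consistent with ||u||_L² ≤ C_P ||u'||_L².


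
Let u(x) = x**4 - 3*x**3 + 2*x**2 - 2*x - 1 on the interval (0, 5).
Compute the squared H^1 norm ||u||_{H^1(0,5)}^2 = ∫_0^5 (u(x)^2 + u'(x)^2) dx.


||u||_{H^1}^2 = 21645125/252

The H^1 norm (squared) on an interval (0, L) is
  ||u||_{H^1}^2 = ∫_0^L u(x)^2 dx + ∫_0^L u'(x)^2 dx.
Compute u'(x) = 4*x**3 - 9*x**2 + 4*x - 2.
Then u(x)^2 = x**8 - 6*x**7 + 13*x**6 - 16*x**5 + 14*x**4 - 2*x**3 + 4*x + 1 and u'(x)^2 = 16*x**6 - 72*x**5 + 113*x**4 - 88*x**3 + 52*x**2 - 16*x + 4.
Integrate each monomial from 0 to 5 using ∫_0^5 c·x^n dx = c·5^(n+1)/(n+1):
  ∫_0^5 u(x)^2 dx = ∫_0^5 (x^8 - 6*x^7 + 13*x^6 - 16*x^5 + 14*x^4 - 2*x^3 + 4*x + 1) dx. Term by term:
    ∫_0^5 x^8 dx = 1953125/9;  ∫_0^5 -6*x^7 dx = -1171875/4;  ∫_0^5 13*x^6 dx = 1015625/7;
    ∫_0^5 -16*x^5 dx = -125000/3;  ∫_0^5 14*x^4 dx = 8750;  ∫_0^5 -2*x^3 dx = -625/2;
    ∫_0^5 4*x dx = 50;  ∫_0^5 1 dx = 5.
  Sum: 1953125/9 − 1171875/4 + 1015625/7 − 125000/3 + 8750 − 625/2 + 50 + 5 = 9061985/252.
  ∫_0^5 u'(x)^2 dx = ∫_0^5 (16*x^6 - 72*x^5 + 113*x^4 - 88*x^3 + 52*x^2 - 16*x + 4) dx. Term by term:
    ∫_0^5 16*x^6 dx = 1250000/7;  ∫_0^5 -72*x^5 dx = -187500;  ∫_0^5 113*x^4 dx = 70625;
    ∫_0^5 -88*x^3 dx = -13750;  ∫_0^5 52*x^2 dx = 6500/3;  ∫_0^5 -16*x dx = -200;
    ∫_0^5 4 dx = 20.
  Sum: 1250000/7 − 187500 + 70625 − 13750 + 6500/3 − 200 + 20 = 1048595/21.
Adding: ||u||_{H^1}^2 = 9061985/252 + 1048595/21 = 21645125/252.
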